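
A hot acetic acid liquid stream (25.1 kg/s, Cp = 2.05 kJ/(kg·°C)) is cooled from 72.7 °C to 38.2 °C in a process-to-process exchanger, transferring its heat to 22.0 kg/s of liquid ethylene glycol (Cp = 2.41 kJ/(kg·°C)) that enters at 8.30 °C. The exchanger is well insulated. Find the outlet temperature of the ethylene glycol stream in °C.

T_c,out = 41.8 °C

Heat released by hot stream: Q = 25.1 × 2.05 × (72.7 − 38.2) = 1775.2 kJ/s
Energy balance on cold side (adiabatic exchanger): Q = ṁ_c·Cp_c·(T_c,out − T_c,in)
T_c,out = 8.30 + 1775.2/(22.0 × 2.41) = 41.782 °C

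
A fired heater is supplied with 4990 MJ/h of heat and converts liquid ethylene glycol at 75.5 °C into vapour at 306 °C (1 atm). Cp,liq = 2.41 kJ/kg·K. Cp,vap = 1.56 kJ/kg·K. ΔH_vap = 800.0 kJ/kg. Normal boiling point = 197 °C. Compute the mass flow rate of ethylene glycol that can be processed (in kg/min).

Δh = 2.41×(197−75.5) + 800.0 + 1.56×(306−197) = 1262.9 kJ/kg
Q = 4990 MJ/h = 1386.1 kJ/s = 83167 kJ/min
ṁ = Q/Δh = 83167 / 1262.9 = 65.856 kg/min

ṁ = 65.9 kg/min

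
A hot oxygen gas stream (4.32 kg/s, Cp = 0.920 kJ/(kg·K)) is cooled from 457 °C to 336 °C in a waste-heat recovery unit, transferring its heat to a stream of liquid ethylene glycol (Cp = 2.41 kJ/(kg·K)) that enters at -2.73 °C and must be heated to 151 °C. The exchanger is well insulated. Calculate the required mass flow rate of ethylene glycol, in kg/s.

ṁ_c = 1.30 kg/s

Heat released by hot stream: Q = 4.32 × 0.920 × (457 − 336) = 480.9 kJ/s
Energy balance on cold side (adiabatic exchanger): Q = ṁ_c·Cp_c·(T_c,out − T_c,in)
ṁ_c = 480.9 / [2.41 × (151 − -2.73)] = 1.298 kg/s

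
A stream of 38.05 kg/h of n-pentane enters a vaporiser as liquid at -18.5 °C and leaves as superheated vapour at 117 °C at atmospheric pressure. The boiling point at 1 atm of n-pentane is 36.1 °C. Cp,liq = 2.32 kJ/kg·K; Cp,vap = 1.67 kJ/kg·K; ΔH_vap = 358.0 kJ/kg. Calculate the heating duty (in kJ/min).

liquid -18.5→36.1 °C: 126.67 kJ/kg
vaporisation at 36.1 °C: 358 kJ/kg
vapour 36.1→117 °C: 135.1 kJ/kg
Δh = 126.67 + 358 + 135.1 = 619.77 kJ/kg
Q = ṁ·Δh = 38.05 kg/h × 619.77 kJ/kg = 23582 kJ/h
|Q| = 6.5507 kW = 393.04 kJ/min

Q = 393 kJ/min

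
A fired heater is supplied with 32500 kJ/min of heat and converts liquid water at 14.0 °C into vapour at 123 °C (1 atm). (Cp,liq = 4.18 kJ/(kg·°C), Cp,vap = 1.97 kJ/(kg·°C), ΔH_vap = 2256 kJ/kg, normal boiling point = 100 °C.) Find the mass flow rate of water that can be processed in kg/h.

Δh = 4.18×(100−14.0) + 2256 + 1.97×(123−100) = 2660.8 kJ/kg
Q = 32500 kJ/min = 541.67 kJ/s = 1.95e+06 kJ/h
ṁ = Q/Δh = 1.95e+06 / 2660.8 = 732.87 kg/h

ṁ = 733 kg/h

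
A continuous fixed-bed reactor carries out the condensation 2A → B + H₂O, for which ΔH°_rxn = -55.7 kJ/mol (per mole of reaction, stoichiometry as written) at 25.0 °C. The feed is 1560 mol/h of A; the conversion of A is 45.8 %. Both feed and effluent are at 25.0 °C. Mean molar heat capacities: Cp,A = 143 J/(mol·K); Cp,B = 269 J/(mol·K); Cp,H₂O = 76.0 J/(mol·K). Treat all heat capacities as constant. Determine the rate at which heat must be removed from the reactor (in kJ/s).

Extent of reaction ξ = 0.458 × 1560 / 2 = 357.24 mol/h
Reaction term: ξ·ΔH°_rxn = 357.24 × -55.7 = -19898 kJ/h
Q = ΔH = -19898 kJ/h = -5.5273 kW
Heat removed = 5.5273 kJ/s

Q_out = 5.53 kJ/s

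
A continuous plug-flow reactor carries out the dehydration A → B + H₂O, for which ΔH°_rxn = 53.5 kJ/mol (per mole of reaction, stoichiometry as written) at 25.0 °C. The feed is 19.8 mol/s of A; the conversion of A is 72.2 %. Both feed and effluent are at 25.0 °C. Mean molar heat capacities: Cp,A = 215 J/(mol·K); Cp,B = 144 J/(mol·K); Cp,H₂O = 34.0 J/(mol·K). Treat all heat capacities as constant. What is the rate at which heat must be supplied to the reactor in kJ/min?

Q_in = 45900 kJ/min

Extent of reaction ξ = 0.722 × 19.8 = 14.296 mol/s
Reaction term: ξ·ΔH°_rxn = 14.296 × 53.5 = 764.81 kJ/s
Q = ΔH = 764.81 kJ/s = 764.81 kW
Heat supplied = 45889 kJ/min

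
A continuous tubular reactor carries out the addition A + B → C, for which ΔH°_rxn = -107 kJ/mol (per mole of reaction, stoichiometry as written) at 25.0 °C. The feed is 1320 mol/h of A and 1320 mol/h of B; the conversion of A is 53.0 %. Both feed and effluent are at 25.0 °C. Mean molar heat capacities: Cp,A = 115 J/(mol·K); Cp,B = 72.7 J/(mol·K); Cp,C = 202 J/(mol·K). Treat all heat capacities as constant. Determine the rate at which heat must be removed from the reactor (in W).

Extent of reaction ξ = 0.530 × 1320 = 699.6 mol/h
Reaction term: ξ·ΔH°_rxn = 699.6 × -107 = -74857 kJ/h
Q = ΔH = -74857 kJ/h = -20.794 kW
Heat removed = 20794 W

Q_out = 20800 W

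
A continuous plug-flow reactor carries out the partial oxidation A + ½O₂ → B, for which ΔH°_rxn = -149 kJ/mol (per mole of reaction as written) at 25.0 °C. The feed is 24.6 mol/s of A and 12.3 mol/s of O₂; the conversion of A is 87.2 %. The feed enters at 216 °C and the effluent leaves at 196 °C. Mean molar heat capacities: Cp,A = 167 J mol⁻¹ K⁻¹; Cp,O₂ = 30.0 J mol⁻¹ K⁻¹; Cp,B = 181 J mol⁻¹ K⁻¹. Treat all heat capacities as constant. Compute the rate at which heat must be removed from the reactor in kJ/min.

Q_out = 197000 kJ/min

Extent of reaction ξ = 0.872 × 24.6 = 21.451 mol/s
Reaction term: ξ·ΔH°_rxn = 21.451 × -149 = -3196.2 kJ/s
Sensible, feed 216→25 °C: -855.15 kJ/s
Outlet flows (mol/s): A 3.1488, O₂ 1.5744, B 21.451
Sensible, products 25→196 °C: 761.93 kJ/s
Q = ΔH = -3289.4 kJ/s = -3289.4 kW
Heat removed = 197370 kJ/min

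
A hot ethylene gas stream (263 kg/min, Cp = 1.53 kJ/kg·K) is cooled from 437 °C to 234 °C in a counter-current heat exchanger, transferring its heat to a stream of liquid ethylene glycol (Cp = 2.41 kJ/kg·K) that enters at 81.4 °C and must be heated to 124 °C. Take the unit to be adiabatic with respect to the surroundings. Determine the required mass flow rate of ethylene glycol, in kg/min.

Heat released by hot stream: Q = 263 × 1.53 × (437 − 234) = 81685 kJ/min
Energy balance on cold side (adiabatic exchanger): Q = ṁ_c·Cp_c·(T_c,out − T_c,in)
ṁ_c = 81685 / [2.41 × (124 − 81.4)] = 795.64 kg/min

ṁ_c = 796 kg/min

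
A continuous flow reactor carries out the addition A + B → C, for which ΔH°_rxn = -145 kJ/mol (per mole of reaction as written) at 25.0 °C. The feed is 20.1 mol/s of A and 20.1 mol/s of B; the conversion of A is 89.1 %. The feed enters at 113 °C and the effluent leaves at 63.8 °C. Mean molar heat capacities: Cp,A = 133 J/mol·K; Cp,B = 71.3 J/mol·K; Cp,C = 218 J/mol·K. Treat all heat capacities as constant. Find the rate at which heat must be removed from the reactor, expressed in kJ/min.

Extent of reaction ξ = 0.891 × 20.1 = 17.909 mol/s
Reaction term: ξ·ΔH°_rxn = 17.909 × -145 = -2596.8 kJ/s
Sensible, feed 113→25 °C: -361.37 kJ/s
Outlet flows (mol/s): A 2.1909, B 2.1909, C 17.909
Sensible, products 25→63.8 °C: 168.85 kJ/s
Q = ΔH = -2789.3 kJ/s = -2789.3 kW
Heat removed = 167360 kJ/min

Q_out = 167000 kJ/min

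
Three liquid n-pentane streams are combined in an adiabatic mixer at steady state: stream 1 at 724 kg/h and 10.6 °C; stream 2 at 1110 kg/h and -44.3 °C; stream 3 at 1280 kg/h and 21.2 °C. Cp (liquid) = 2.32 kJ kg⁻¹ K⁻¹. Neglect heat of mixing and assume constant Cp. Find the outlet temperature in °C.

T_out = -4.61 °C

Adiabatic, steady state ⇒ Σ ṁᵢCp,ᵢ(T_out − Tᵢ) = 0
T_out = Σ ṁᵢCp,ᵢTᵢ / Σ ṁᵢCp,ᵢ
      = -33321 / 7224.5 = -4.6123 °C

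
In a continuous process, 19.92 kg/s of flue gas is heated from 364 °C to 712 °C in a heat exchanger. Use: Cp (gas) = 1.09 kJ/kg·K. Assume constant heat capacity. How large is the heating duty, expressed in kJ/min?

Q = 453000 kJ/min

Q = ṁ·Cp·ΔT = 19.92 × 1.09 × (712 − 364) = 7556.1 kJ/s
Heating duty = 453360 kJ/min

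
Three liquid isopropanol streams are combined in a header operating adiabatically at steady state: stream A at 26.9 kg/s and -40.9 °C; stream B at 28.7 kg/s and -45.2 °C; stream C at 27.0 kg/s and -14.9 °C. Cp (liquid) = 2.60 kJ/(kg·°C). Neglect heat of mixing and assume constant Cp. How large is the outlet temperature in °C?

T_out = -33.9 °C

No heat crosses the boundary, so H_out = H_in.
T_out = Σ ṁᵢCp,ᵢTᵢ / Σ ṁᵢCp,ᵢ
      = -7279.4 / 214.76 = -33.895 °C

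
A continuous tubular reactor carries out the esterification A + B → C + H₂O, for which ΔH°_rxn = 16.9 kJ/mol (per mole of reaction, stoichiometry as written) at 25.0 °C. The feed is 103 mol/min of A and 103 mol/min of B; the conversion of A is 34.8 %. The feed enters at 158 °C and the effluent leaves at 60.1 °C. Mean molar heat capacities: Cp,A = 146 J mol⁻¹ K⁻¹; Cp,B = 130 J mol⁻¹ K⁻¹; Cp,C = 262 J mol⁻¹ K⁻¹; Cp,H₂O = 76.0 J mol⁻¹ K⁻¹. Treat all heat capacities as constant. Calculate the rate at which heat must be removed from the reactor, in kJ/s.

Extent of reaction ξ = 0.348 × 103 = 35.844 mol/min
Reaction term: ξ·ΔH°_rxn = 35.844 × 16.9 = 605.76 kJ/min
Sensible, feed 158→25 °C: -3780.9 kJ/min
Outlet flows (mol/min): A 67.156, B 67.156, C 35.844, H₂O 35.844
Sensible, products 25→60.1 °C: 1075.8 kJ/min
Q = ΔH = -2099.3 kJ/min = -34.989 kW
Heat removed = 34.989 kJ/s

Q_out = 35.0 kJ/s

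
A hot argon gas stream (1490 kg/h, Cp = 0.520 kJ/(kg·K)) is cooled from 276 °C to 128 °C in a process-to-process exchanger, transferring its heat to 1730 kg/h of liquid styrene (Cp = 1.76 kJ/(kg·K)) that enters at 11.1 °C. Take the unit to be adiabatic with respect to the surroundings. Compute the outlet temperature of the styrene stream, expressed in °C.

Heat released by hot stream: Q = 1490 × 0.520 × (276 − 128) = 114670 kJ/h
Energy balance on cold side (adiabatic exchanger): Q = ṁ_c·Cp_c·(T_c,out − T_c,in)
T_c,out = 11.1 + 114670/(1730 × 1.76) = 48.761 °C

T_c,out = 48.8 °C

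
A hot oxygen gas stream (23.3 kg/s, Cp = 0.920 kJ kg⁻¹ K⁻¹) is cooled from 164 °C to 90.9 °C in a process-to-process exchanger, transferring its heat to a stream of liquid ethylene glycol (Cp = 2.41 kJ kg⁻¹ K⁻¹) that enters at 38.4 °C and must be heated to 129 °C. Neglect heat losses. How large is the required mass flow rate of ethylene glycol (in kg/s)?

Heat released by hot stream: Q = 23.3 × 0.920 × (164 − 90.9) = 1567 kJ/s
Energy balance on cold side (adiabatic exchanger): Q = ṁ_c·Cp_c·(T_c,out − T_c,in)
ṁ_c = 1567 / [2.41 × (129 − 38.4)] = 7.1766 kg/s

ṁ_c = 7.18 kg/s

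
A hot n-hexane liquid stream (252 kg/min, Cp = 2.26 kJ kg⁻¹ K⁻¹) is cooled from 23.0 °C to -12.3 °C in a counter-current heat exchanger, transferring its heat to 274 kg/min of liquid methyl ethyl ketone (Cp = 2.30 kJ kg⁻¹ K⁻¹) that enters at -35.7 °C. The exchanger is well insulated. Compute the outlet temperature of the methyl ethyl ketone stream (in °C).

Heat released by hot stream: Q = 252 × 2.26 × (23.0 − -12.3) = 20104 kJ/min
Energy balance on cold side (adiabatic exchanger): Q = ṁ_c·Cp_c·(T_c,out − T_c,in)
T_c,out = -35.7 + 20104/(274 × 2.30) = -3.7989 °C

T_c,out = -3.80 °C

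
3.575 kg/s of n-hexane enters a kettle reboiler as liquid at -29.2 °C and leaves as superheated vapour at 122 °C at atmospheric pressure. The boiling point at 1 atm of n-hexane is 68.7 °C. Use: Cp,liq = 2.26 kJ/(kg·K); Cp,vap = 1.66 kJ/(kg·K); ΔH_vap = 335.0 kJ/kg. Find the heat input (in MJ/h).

liquid -29.2→68.7 °C: 221.25 kJ/kg
vaporisation at 68.7 °C: 335 kJ/kg
vapour 68.7→122 °C: 88.478 kJ/kg
Δh = 221.25 + 335 + 88.478 = 644.73 kJ/kg
Q = ṁ·Δh = 3.575 kg/s × 644.73 kJ/kg = 2304.9 kJ/s
|Q| = 2304.9 kW = 8297.7 MJ/h

Q = 8300 MJ/h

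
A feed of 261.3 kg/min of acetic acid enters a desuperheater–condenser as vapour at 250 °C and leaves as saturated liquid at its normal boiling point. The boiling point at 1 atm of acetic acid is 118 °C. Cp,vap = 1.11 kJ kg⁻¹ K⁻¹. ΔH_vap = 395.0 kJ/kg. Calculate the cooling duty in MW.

vapour 250→118 °C: -146.52 kJ/kg
condensation at 118 °C: -395 kJ/kg
Δh = -146.52 + -395 = -541.52 kJ/kg
Q = ṁ·Δh = 261.3 kg/min × -541.52 kJ/kg = -141500 kJ/min
|Q| = 2358.3 kW = 2.3583 MW

Q_c = 2.36 MW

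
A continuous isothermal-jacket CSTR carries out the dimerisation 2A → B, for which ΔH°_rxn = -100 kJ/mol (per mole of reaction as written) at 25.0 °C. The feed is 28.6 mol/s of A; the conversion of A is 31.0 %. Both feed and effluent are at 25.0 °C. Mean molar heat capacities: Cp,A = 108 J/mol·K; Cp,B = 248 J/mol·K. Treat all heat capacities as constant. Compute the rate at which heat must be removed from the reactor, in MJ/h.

Q_out = 1600 MJ/h

Extent of reaction ξ = 0.310 × 28.6 / 2 = 4.433 mol/s
Reaction term: ξ·ΔH°_rxn = 4.433 × -100 = -443.3 kJ/s
Q = ΔH = -443.3 kJ/s = -443.3 kW
Heat removed = 1595.9 MJ/h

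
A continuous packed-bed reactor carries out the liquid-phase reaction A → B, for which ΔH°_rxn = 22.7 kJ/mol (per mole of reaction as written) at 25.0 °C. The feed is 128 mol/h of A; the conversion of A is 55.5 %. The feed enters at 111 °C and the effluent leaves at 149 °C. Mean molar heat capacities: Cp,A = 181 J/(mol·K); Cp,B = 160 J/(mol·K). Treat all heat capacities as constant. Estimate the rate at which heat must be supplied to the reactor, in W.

Q_in = 641 W

Extent of reaction ξ = 0.555 × 128 = 71.04 mol/h
Reaction term: ξ·ΔH°_rxn = 71.04 × 22.7 = 1612.6 kJ/h
Sensible, feed 111→25 °C: -1992.4 kJ/h
Outlet flows (mol/h): A 56.96, B 71.04
Sensible, products 25→149 °C: 2687.8 kJ/h
Q = ΔH = 2308 kJ/h = 0.64111 kW
Heat supplied = 641.11 W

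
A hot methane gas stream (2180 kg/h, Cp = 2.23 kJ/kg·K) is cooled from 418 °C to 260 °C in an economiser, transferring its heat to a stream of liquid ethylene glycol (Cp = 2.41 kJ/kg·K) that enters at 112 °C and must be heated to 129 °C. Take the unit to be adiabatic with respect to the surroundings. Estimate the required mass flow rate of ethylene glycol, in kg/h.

Heat released by hot stream: Q = 2180 × 2.23 × (418 − 260) = 768100 kJ/h
Energy balance on cold side (adiabatic exchanger): Q = ṁ_c·Cp_c·(T_c,out − T_c,in)
ṁ_c = 768100 / [2.41 × (129 − 112)] = 18748 kg/h

ṁ_c = 18700 kg/h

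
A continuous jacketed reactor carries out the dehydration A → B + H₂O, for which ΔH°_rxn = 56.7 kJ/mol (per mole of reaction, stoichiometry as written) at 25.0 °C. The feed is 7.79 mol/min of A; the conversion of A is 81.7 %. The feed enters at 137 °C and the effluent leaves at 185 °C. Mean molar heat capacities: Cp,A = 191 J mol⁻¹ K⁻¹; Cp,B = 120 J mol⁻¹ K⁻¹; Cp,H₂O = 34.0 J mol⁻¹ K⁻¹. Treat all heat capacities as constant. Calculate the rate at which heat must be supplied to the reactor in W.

Extent of reaction ξ = 0.817 × 7.79 = 6.3644 mol/min
Reaction term: ξ·ΔH°_rxn = 6.3644 × 56.7 = 360.86 kJ/min
Sensible, feed 137→25 °C: -166.64 kJ/min
Outlet flows (mol/min): A 1.4256, B 6.3644, H₂O 6.3644
Sensible, products 25→185 °C: 200.38 kJ/min
Q = ΔH = 394.6 kJ/min = 6.5767 kW
Heat supplied = 6576.7 W

Q_in = 6580 W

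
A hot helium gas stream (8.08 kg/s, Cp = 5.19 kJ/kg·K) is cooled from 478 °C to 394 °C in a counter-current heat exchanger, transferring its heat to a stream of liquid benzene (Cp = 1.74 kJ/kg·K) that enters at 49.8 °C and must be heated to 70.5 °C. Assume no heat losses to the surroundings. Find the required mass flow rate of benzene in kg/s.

Heat released by hot stream: Q = 8.08 × 5.19 × (478 − 394) = 3522.6 kJ/s
Energy balance on cold side (adiabatic exchanger): Q = ṁ_c·Cp_c·(T_c,out − T_c,in)
ṁ_c = 3522.6 / [1.74 × (70.5 − 49.8)] = 97.8 kg/s

ṁ_c = 97.8 kg/s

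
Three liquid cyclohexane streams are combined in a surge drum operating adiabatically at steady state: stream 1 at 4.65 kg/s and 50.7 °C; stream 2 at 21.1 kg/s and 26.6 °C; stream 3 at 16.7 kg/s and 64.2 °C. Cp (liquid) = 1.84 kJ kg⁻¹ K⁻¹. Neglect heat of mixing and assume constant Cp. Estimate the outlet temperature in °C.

T_out = 44.0 °C

No heat crosses the boundary, so H_out = H_in.
T_out = Σ ṁᵢCp,ᵢTᵢ / Σ ṁᵢCp,ᵢ
      = 3439.2 / 78.108 = 44.032 °C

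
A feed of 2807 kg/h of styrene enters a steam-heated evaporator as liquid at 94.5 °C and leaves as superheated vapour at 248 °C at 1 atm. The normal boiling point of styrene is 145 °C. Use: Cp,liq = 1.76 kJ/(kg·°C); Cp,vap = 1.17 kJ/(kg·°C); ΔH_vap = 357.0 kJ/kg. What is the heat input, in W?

Q = 442000 W

liquid 94.5→145 °C: 88.88 kJ/kg
vaporisation at 145 °C: 357 kJ/kg
vapour 145→248 °C: 120.51 kJ/kg
Δh = 88.88 + 357 + 120.51 = 566.39 kJ/kg
Q = ṁ·Δh = 2807 kg/h × 566.39 kJ/kg = 1.5899e+06 kJ/h
|Q| = 441.63 kW = 441630 W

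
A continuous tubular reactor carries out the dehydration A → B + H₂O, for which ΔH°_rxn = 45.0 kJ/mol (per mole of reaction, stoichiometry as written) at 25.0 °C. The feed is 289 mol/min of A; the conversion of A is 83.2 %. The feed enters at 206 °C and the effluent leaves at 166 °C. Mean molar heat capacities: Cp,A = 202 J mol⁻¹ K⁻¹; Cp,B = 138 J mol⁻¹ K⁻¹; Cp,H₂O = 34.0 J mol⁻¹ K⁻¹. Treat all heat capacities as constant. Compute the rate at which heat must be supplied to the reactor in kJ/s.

Extent of reaction ξ = 0.832 × 289 = 240.45 mol/min
Reaction term: ξ·ΔH°_rxn = 240.45 × 45.0 = 10820 kJ/min
Sensible, feed 206→25 °C: -10566 kJ/min
Outlet flows (mol/min): A 48.552, B 240.45, H₂O 240.45
Sensible, products 25→166 °C: 7214.2 kJ/min
Q = ΔH = 7467.9 kJ/min = 124.47 kW
Heat supplied = 124.47 kJ/s

Q_in = 124 kJ/s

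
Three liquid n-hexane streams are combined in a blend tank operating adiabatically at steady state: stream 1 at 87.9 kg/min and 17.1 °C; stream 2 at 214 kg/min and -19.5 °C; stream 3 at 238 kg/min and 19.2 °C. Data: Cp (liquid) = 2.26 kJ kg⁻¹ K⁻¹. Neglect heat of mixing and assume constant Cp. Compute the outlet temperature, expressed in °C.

No heat crosses the boundary, so H_out = H_in.
T_out = Σ ṁᵢCp,ᵢTᵢ / Σ ṁᵢCp,ᵢ
      = 4293.3 / 1220.2 = 3.5186 °C

T_out = 3.52 °C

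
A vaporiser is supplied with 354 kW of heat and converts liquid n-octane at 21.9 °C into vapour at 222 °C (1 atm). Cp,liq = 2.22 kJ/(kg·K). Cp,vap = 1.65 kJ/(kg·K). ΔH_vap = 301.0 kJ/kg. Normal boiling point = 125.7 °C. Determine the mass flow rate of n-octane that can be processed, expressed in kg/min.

ṁ = 30.8 kg/min

Δh = 2.22×(125.7−21.9) + 301.0 + 1.65×(222−125.7) = 690.33 kJ/kg
Q = 354 kW = 354 kJ/s = 21240 kJ/min
ṁ = Q/Δh = 21240 / 690.33 = 30.768 kg/min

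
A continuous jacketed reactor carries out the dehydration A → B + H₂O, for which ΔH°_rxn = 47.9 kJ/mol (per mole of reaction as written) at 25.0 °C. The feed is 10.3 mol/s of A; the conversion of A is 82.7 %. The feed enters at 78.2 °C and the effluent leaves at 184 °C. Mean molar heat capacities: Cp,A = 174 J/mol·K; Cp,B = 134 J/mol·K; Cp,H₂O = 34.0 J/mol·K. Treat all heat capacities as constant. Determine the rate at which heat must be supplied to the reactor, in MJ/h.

Extent of reaction ξ = 0.827 × 10.3 = 8.5181 mol/s
Reaction term: ξ·ΔH°_rxn = 8.5181 × 47.9 = 408.02 kJ/s
Sensible, feed 78.2→25 °C: -95.345 kJ/s
Outlet flows (mol/s): A 1.7819, B 8.5181, H₂O 8.5181
Sensible, products 25→184 °C: 276.83 kJ/s
Q = ΔH = 589.51 kJ/s = 589.51 kW
Heat supplied = 2122.2 MJ/h

Q_in = 2120 MJ/h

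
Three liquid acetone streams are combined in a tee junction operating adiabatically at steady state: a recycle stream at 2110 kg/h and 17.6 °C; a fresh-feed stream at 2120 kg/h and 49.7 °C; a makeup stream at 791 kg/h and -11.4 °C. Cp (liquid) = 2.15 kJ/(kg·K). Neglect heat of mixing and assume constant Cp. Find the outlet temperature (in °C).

T_out = 26.6 °C

Energy balance with Q = 0: Σ ṁᵢCp,ᵢ(T_out − Tᵢ) = 0
T_out = Σ ṁᵢCp,ᵢTᵢ / Σ ṁᵢCp,ᵢ
      = 286990 / 10795 = 26.585 °C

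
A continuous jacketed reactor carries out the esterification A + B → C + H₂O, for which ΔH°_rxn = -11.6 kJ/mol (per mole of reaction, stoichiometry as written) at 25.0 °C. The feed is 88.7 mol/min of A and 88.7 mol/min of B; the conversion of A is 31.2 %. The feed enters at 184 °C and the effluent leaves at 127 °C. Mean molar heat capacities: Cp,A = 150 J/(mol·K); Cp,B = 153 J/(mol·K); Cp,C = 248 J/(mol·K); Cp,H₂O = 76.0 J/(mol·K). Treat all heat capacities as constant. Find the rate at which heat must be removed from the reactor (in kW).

Q_out = 29.9 kW

Extent of reaction ξ = 0.312 × 88.7 = 27.674 mol/min
Reaction term: ξ·ΔH°_rxn = 27.674 × -11.6 = -321.02 kJ/min
Sensible, feed 184→25 °C: -4273.3 kJ/min
Outlet flows (mol/min): A 61.026, B 61.026, C 27.674, H₂O 27.674
Sensible, products 25→127 °C: 2800.6 kJ/min
Q = ΔH = -1793.7 kJ/min = -29.895 kW
Heat removed = 29.895 kW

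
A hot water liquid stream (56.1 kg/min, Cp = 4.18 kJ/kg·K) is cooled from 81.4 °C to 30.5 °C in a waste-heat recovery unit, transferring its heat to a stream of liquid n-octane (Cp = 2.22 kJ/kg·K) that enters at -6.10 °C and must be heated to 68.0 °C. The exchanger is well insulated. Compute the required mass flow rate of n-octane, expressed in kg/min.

Heat released by hot stream: Q = 56.1 × 4.18 × (81.4 − 30.5) = 11936 kJ/min
Energy balance on cold side (adiabatic exchanger): Q = ṁ_c·Cp_c·(T_c,out − T_c,in)
ṁ_c = 11936 / [2.22 × (68.0 − -6.10)] = 72.558 kg/min

ṁ_c = 72.6 kg/min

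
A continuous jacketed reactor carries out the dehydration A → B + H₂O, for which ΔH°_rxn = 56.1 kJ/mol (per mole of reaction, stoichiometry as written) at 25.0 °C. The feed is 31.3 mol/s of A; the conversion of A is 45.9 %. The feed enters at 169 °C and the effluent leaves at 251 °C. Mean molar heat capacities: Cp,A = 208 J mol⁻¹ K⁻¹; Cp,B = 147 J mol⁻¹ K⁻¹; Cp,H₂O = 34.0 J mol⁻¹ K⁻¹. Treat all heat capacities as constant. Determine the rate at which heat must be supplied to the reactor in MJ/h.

Extent of reaction ξ = 0.459 × 31.3 = 14.367 mol/s
Reaction term: ξ·ΔH°_rxn = 14.367 × 56.1 = 805.97 kJ/s
Sensible, feed 169→25 °C: -937.5 kJ/s
Outlet flows (mol/s): A 16.933, B 14.367, H₂O 14.367
Sensible, products 25→251 °C: 1383.7 kJ/s
Q = ΔH = 1252.2 kJ/s = 1252.2 kW
Heat supplied = 4507.8 MJ/h

Q_in = 4510 MJ/h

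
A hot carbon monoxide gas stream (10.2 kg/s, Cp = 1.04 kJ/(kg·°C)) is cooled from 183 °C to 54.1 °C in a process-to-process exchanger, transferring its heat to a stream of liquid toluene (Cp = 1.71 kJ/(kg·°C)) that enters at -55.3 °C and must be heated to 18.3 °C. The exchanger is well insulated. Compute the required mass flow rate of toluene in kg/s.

Heat released by hot stream: Q = 10.2 × 1.04 × (183 − 54.1) = 1367.4 kJ/s
Energy balance on cold side (adiabatic exchanger): Q = ṁ_c·Cp_c·(T_c,out − T_c,in)
ṁ_c = 1367.4 / [1.71 × (18.3 − -55.3)] = 10.865 kg/s

ṁ_c = 10.9 kg/s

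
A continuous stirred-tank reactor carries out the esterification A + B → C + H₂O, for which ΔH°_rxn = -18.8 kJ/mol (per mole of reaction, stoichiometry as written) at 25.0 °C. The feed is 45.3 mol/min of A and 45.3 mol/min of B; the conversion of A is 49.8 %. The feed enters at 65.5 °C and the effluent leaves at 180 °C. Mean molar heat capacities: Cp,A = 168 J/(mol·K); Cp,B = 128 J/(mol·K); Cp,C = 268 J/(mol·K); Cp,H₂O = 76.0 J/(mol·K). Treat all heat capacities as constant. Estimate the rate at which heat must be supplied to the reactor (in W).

Extent of reaction ξ = 0.498 × 45.3 = 22.559 mol/min
Reaction term: ξ·ΔH°_rxn = 22.559 × -18.8 = -424.12 kJ/min
Sensible, feed 65.5→25 °C: -543.06 kJ/min
Outlet flows (mol/min): A 22.741, B 22.741, C 22.559, H₂O 22.559
Sensible, products 25→180 °C: 2246.2 kJ/min
Q = ΔH = 1279 kJ/min = 21.317 kW
Heat supplied = 21317 W

Q_in = 21300 W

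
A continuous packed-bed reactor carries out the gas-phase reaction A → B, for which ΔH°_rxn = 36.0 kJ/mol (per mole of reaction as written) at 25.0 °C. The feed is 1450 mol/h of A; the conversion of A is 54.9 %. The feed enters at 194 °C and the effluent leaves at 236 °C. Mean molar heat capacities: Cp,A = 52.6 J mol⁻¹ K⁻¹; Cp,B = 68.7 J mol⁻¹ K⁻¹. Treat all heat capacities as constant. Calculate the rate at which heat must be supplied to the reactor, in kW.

Q_in = 9.60 kW

Extent of reaction ξ = 0.549 × 1450 = 796.05 mol/h
Reaction term: ξ·ΔH°_rxn = 796.05 × 36.0 = 28658 kJ/h
Sensible, feed 194→25 °C: -12890 kJ/h
Outlet flows (mol/h): A 653.95, B 796.05
Sensible, products 25→236 °C: 18797 kJ/h
Q = ΔH = 34565 kJ/h = 9.6015 kW
Heat supplied = 9.6015 kW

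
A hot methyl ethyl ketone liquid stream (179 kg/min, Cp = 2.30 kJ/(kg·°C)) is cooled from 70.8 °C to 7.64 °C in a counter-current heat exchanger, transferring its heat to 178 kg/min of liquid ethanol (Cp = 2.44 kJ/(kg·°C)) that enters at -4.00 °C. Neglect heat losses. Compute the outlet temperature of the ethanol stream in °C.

Heat released by hot stream: Q = 179 × 2.30 × (70.8 − 7.64) = 26003 kJ/min
Energy balance on cold side (adiabatic exchanger): Q = ṁ_c·Cp_c·(T_c,out − T_c,in)
T_c,out = -4.00 + 26003/(178 × 2.44) = 55.871 °C

T_c,out = 55.9 °C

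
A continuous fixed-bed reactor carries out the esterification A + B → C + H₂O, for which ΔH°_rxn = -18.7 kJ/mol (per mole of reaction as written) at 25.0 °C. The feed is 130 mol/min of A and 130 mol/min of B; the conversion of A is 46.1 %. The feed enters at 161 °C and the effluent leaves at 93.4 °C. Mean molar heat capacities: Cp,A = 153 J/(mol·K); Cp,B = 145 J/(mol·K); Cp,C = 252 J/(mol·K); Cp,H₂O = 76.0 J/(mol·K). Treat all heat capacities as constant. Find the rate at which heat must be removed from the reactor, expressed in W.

Q_out = 60300 W

Extent of reaction ξ = 0.461 × 130 = 59.93 mol/min
Reaction term: ξ·ΔH°_rxn = 59.93 × -18.7 = -1120.7 kJ/min
Sensible, feed 161→25 °C: -5268.6 kJ/min
Outlet flows (mol/min): A 70.07, B 70.07, C 59.93, H₂O 59.93
Sensible, products 25→93.4 °C: 2772.8 kJ/min
Q = ΔH = -3616.5 kJ/min = -60.276 kW
Heat removed = 60276 W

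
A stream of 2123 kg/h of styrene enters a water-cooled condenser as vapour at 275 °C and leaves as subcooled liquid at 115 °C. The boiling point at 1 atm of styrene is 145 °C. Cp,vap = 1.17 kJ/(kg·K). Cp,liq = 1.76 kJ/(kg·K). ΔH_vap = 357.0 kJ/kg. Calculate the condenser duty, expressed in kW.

Q_c = 331 kW

vapour 275→145 °C: -152.1 kJ/kg
condensation at 145 °C: -357 kJ/kg
liquid 145→115 °C: -52.8 kJ/kg
Δh = -152.1 + -357 + -52.8 = -561.9 kJ/kg
Q = ṁ·Δh = 2123 kg/h × -561.9 kJ/kg = -1.1929e+06 kJ/h
|Q| = 331.36 kW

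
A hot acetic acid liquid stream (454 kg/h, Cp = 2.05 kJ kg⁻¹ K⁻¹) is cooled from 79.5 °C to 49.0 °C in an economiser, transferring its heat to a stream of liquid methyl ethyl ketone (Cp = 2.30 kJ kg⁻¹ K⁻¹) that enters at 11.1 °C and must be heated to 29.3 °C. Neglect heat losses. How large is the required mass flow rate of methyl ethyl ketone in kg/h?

ṁ_c = 678 kg/h

Heat released by hot stream: Q = 454 × 2.05 × (79.5 − 49.0) = 28386 kJ/h
Energy balance on cold side (adiabatic exchanger): Q = ṁ_c·Cp_c·(T_c,out − T_c,in)
ṁ_c = 28386 / [2.30 × (29.3 − 11.1)] = 678.13 kg/h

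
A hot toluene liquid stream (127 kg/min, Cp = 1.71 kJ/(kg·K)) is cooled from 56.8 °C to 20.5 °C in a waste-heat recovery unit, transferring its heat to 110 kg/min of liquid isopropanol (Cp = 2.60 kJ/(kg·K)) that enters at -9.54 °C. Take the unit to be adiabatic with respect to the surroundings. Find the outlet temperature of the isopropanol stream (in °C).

Heat released by hot stream: Q = 127 × 1.71 × (56.8 − 20.5) = 7883.3 kJ/min
Energy balance on cold side (adiabatic exchanger): Q = ṁ_c·Cp_c·(T_c,out − T_c,in)
T_c,out = -9.54 + 7883.3/(110 × 2.60) = 18.024 °C

T_c,out = 18.0 °C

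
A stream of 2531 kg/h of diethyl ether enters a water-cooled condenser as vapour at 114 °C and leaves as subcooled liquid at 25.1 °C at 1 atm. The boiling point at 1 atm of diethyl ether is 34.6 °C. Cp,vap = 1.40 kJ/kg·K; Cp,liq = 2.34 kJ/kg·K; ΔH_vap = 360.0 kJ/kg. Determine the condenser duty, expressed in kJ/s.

Q_c = 347 kJ/s

vapour 114→34.6 °C: -111.16 kJ/kg
condensation at 34.6 °C: -360 kJ/kg
liquid 34.6→25.1 °C: -22.23 kJ/kg
Δh = -111.16 + -360 + -22.23 = -493.39 kJ/kg
Q = ṁ·Δh = 2531 kg/h × -493.39 kJ/kg = -1.2488e+06 kJ/h
|Q| = 346.88 kW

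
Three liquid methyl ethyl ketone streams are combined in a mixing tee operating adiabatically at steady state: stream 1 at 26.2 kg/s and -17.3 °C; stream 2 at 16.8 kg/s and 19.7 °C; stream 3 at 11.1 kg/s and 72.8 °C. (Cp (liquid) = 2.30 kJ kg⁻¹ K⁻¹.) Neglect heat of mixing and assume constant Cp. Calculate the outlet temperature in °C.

T_out = 12.7 °C

Adiabatic, steady state ⇒ Σ ṁᵢCp,ᵢ(T_out − Tᵢ) = 0
Σ ṁᵢCp,ᵢTᵢ = 26.2×2.30×-17.3 + 16.8×2.30×19.7 + 11.1×2.30×72.8 = 1577.3
Σ ṁᵢCp,ᵢ = 26.2×2.30 + 16.8×2.30 + 11.1×2.30 = 124.43
T_out = 1577.3 / 124.43 = 12.676 °C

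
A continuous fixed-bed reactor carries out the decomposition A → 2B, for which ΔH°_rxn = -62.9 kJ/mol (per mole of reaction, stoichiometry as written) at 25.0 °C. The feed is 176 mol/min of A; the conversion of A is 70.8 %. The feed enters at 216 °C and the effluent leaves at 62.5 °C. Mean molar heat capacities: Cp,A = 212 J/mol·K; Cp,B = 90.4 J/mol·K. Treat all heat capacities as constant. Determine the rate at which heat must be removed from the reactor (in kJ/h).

Extent of reaction ξ = 0.708 × 176 = 124.61 mol/min
Reaction term: ξ·ΔH°_rxn = 124.61 × -62.9 = -7837.8 kJ/min
Sensible, feed 216→25 °C: -7126.6 kJ/min
Outlet flows (mol/min): A 51.392, B 249.22
Sensible, products 25→62.5 °C: 1253.4 kJ/min
Q = ΔH = -13711 kJ/min = -228.52 kW
Heat removed = 822660 kJ/h

Q_out = 823000 kJ/h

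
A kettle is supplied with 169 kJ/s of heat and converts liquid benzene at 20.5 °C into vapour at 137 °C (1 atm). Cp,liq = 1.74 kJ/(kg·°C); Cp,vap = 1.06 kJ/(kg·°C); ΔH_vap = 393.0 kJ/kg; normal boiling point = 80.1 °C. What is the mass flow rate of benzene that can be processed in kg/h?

ṁ = 1090 kg/h

Δh = 1.74×(80.1−20.5) + 393.0 + 1.06×(137−80.1) = 557.02 kJ/kg
Q = 169 kJ/s = 169 kJ/s = 608400 kJ/h
ṁ = Q/Δh = 608400 / 557.02 = 1092.2 kg/h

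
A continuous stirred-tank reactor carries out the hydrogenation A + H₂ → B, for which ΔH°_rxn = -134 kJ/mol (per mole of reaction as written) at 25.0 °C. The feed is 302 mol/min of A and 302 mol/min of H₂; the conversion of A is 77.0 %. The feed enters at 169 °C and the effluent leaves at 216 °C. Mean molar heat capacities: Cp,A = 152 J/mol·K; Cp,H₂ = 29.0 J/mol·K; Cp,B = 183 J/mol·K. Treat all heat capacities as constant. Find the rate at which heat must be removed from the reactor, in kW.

Q_out = 475 kW

Extent of reaction ξ = 0.770 × 302 = 232.54 mol/min
Reaction term: ξ·ΔH°_rxn = 232.54 × -134 = -31160 kJ/min
Sensible, feed 169→25 °C: -7871.3 kJ/min
Outlet flows (mol/min): A 69.46, H₂ 69.46, B 232.54
Sensible, products 25→216 °C: 10529 kJ/min
Q = ΔH = -28502 kJ/min = -475.04 kW
Heat removed = 475.04 kW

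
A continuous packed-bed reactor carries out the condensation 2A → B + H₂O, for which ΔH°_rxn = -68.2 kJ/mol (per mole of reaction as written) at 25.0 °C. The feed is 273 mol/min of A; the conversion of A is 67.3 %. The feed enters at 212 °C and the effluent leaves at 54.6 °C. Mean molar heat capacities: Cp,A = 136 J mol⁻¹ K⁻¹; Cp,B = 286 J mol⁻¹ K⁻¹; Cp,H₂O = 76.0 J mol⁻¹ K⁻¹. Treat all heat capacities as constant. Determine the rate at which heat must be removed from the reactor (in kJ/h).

Q_out = 712000 kJ/h

Extent of reaction ξ = 0.673 × 273 / 2 = 91.865 mol/min
Reaction term: ξ·ΔH°_rxn = 91.865 × -68.2 = -6265.2 kJ/min
Sensible, feed 212→25 °C: -6942.9 kJ/min
Outlet flows (mol/min): A 89.271, B 91.865, H₂O 91.865
Sensible, products 25→54.6 °C: 1343.7 kJ/min
Q = ΔH = -11864 kJ/min = -197.74 kW
Heat removed = 711860 kJ/h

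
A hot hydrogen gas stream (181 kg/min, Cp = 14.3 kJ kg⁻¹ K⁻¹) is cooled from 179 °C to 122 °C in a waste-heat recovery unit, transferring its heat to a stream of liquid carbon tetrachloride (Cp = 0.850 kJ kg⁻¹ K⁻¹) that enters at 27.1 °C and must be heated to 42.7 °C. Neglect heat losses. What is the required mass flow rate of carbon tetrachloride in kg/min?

Heat released by hot stream: Q = 181 × 14.3 × (179 − 122) = 147530 kJ/min
Energy balance on cold side (adiabatic exchanger): Q = ṁ_c·Cp_c·(T_c,out − T_c,in)
ṁ_c = 147530 / [0.850 × (42.7 − 27.1)] = 11126 kg/min

ṁ_c = 11100 kg/min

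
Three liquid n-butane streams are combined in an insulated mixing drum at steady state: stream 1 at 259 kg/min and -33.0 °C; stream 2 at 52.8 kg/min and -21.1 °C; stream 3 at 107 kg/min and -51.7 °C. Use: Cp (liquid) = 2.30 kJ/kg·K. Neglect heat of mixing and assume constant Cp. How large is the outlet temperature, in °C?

Energy balance with Q = 0: Σ ṁᵢCp,ᵢ(T_out − Tᵢ) = 0
T_out = Σ ṁᵢCp,ᵢTᵢ / Σ ṁᵢCp,ᵢ
      = -34944 / 963.24 = -36.277 °C

T_out = -36.3 °C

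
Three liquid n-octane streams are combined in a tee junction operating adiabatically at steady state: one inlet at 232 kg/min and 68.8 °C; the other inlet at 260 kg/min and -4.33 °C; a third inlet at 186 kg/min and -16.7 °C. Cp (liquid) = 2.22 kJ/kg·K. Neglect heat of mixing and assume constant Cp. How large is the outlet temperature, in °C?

No heat crosses the boundary, so H_out = H_in.
T_out = Σ ṁᵢCp,ᵢTᵢ / Σ ṁᵢCp,ᵢ
      = 26040 / 1505.2 = 17.3 °C

T_out = 17.3 °C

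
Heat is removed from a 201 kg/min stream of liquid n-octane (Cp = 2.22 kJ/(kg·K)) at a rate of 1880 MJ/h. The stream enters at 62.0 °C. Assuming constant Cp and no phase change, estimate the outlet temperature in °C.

Q = 1880 MJ/h = 31333 kJ/min
ΔT = Q/(ṁ·Cp) = 31333/(201×2.22) = 70.219 K
T_out = 62.0 − 70.219 = -8.2195 °C

T_out = -8.22 °C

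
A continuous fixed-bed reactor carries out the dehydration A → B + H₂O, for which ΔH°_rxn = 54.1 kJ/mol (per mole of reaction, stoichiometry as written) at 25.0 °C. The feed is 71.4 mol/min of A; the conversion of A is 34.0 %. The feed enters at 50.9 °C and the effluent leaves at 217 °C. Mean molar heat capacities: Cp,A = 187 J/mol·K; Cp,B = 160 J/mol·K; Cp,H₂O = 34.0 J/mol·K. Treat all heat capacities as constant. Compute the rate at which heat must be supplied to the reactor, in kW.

Extent of reaction ξ = 0.340 × 71.4 = 24.276 mol/min
Reaction term: ξ·ΔH°_rxn = 24.276 × 54.1 = 1313.3 kJ/min
Sensible, feed 50.9→25 °C: -345.81 kJ/min
Outlet flows (mol/min): A 47.124, B 24.276, H₂O 24.276
Sensible, products 25→217 °C: 2596.2 kJ/min
Q = ΔH = 3563.7 kJ/min = 59.395 kW
Heat supplied = 59.395 kW

Q_in = 59.4 kW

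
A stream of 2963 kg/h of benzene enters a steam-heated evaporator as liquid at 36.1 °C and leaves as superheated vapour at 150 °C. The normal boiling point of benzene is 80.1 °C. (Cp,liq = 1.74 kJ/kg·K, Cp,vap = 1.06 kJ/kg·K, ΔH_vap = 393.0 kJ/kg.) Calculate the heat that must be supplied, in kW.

Q = 447 kW

liquid 36.1→80.1 °C: 76.56 kJ/kg
vaporisation at 80.1 °C: 393 kJ/kg
vapour 80.1→150 °C: 74.094 kJ/kg
Δh = 76.56 + 393 + 74.094 = 543.65 kJ/kg
Q = ṁ·Δh = 2963 kg/h × 543.65 kJ/kg = 1.6108e+06 kJ/h
|Q| = 447.46 kW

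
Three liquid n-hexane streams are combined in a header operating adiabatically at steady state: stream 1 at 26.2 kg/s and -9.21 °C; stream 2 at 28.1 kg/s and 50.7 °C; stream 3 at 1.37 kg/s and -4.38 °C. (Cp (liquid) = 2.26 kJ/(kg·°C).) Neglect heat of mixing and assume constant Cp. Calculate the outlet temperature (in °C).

Energy balance with Q = 0: Σ ṁᵢCp,ᵢ(T_out − Tᵢ) = 0
Σ ṁᵢCp,ᵢTᵢ = 26.2×2.26×-9.21 + 28.1×2.26×50.7 + 1.37×2.26×-4.38 = 2660.9
Σ ṁᵢCp,ᵢ = 26.2×2.26 + 28.1×2.26 + 1.37×2.26 = 125.81
T_out = 2660.9 / 125.81 = 21.149 °C

T_out = 21.1 °C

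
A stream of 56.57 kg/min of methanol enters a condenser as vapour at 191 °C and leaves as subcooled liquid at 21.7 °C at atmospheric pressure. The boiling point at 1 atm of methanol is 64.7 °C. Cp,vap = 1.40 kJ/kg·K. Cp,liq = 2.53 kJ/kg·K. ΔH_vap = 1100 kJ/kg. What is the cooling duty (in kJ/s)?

Q_c = 1310 kJ/s

vapour 191→64.7 °C: -176.82 kJ/kg
condensation at 64.7 °C: -1100 kJ/kg
liquid 64.7→21.7 °C: -108.79 kJ/kg
Δh = -176.82 + -1100 + -108.79 = -1385.6 kJ/kg
Q = ṁ·Δh = 56.57 kg/min × -1385.6 kJ/kg = -78384 kJ/min
|Q| = 1306.4 kW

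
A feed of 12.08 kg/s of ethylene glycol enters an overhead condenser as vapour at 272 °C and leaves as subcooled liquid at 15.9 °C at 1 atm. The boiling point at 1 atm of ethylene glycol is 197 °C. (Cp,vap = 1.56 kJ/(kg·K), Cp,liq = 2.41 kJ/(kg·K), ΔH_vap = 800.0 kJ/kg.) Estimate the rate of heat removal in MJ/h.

Q_c = 58900 MJ/h

vapour 272→197 °C: -117 kJ/kg
condensation at 197 °C: -800 kJ/kg
liquid 197→15.9 °C: -436.45 kJ/kg
Δh = -117 + -800 + -436.45 = -1353.5 kJ/kg
Q = ṁ·Δh = 12.08 kg/s × -1353.5 kJ/kg = -16350 kJ/s
|Q| = 16350 kW = 58859 MJ/h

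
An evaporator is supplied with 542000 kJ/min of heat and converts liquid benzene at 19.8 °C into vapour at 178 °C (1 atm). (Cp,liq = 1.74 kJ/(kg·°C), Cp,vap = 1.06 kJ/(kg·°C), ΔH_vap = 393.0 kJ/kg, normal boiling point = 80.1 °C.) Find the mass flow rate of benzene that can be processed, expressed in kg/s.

ṁ = 15.0 kg/s

Δh = 1.74×(80.1−19.8) + 393.0 + 1.06×(178−80.1) = 601.7 kJ/kg
Q = 542000 kJ/min = 9033.3 kJ/s = 9033.3 kJ/s
ṁ = Q/Δh = 9033.3 / 601.7 = 15.013 kg/s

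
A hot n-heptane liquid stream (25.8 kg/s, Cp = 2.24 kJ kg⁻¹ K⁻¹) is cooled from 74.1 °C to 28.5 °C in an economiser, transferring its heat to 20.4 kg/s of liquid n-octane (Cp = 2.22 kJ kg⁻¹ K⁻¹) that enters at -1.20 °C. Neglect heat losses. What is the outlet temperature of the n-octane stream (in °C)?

T_c,out = 57.0 °C

Heat released by hot stream: Q = 25.8 × 2.24 × (74.1 − 28.5) = 2635.3 kJ/s
Energy balance on cold side (adiabatic exchanger): Q = ṁ_c·Cp_c·(T_c,out − T_c,in)
T_c,out = -1.20 + 2635.3/(20.4 × 2.22) = 56.99 °C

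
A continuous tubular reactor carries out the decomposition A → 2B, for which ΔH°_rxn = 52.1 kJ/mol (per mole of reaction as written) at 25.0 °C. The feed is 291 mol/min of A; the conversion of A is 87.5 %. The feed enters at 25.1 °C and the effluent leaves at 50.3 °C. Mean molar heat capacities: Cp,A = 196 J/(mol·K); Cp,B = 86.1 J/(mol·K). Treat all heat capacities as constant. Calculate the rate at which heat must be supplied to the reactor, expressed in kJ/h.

Q_in = 873000 kJ/h

Extent of reaction ξ = 0.875 × 291 = 254.62 mol/min
Reaction term: ξ·ΔH°_rxn = 254.62 × 52.1 = 13266 kJ/min
Sensible, feed 25.1→25 °C: -5.7036 kJ/min
Outlet flows (mol/min): A 36.375, B 509.25
Sensible, products 25→50.3 °C: 1289.7 kJ/min
Q = ΔH = 14550 kJ/min = 242.5 kW
Heat supplied = 873000 kJ/h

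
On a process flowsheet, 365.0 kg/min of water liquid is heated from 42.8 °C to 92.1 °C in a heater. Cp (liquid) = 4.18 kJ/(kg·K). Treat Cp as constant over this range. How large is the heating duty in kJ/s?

Q = 1250 kJ/s

Q = ṁ·Cp·ΔT = 365.0 × 4.18 × (92.1 − 42.8) = 75217 kJ/min
Converting: 75217 / 60 s = 1253.6 kW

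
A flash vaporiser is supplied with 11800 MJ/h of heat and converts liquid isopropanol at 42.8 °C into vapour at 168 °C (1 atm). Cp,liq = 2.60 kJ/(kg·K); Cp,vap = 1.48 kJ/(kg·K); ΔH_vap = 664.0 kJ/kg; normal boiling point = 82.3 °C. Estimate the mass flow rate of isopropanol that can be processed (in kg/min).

Δh = 2.60×(82.3−42.8) + 664.0 + 1.48×(168−82.3) = 893.54 kJ/kg
Q = 11800 MJ/h = 3277.8 kJ/s = 196670 kJ/min
ṁ = Q/Δh = 196670 / 893.54 = 220.1 kg/min

ṁ = 220 kg/min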